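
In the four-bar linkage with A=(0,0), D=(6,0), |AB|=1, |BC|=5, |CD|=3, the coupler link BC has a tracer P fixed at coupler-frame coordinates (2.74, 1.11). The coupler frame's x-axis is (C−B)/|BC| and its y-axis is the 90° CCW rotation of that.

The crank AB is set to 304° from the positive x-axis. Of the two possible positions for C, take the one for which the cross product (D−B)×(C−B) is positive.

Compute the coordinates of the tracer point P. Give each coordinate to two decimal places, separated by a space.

A=(0,0), D=(6.00,0)
B = A + 1.00·(cos304°, sin304°) = (0.5592, -0.8290)
|BD| = 5.5036
circle(B,5.00) ∩ circle(D,3.00): a=4.2054, h=2.7046
  candidates: C₊=(4.3092,2.4781) cross=14.885; C₋=(5.1240,-2.8693) cross=-14.885
  mode + wants cross > 0 → take C=(4.3092,2.4781) (cross=14.885)
ex = (C−B)/|BC| = (0.7500,0.6614); ey = (-0.6614,0.7500)
P = B + 2.74·ex + 1.11·ey = (1.8800,1.8158)

1.88 1.82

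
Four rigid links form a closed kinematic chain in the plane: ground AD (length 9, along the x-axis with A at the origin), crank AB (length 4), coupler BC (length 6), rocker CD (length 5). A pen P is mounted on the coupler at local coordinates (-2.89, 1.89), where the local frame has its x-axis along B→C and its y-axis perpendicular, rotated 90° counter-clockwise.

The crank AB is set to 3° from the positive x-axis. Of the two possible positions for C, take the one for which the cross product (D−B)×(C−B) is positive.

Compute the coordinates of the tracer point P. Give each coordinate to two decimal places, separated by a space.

0.70 -0.83

A=(0,0), D=(9.00,0)
B = A + 4.00·(cos3°, sin3°) = (3.9945, 0.2093)
|BD| = 5.0099
circle(B,6.00) ∩ circle(D,5.00): a=3.6028, h=4.7979
  candidates: C₊=(7.7946,4.8525) cross=24.037; C₋=(7.3936,-4.7349) cross=-24.037
  mode + wants cross > 0 → take C=(7.7946,4.8525) (cross=24.037)
ex = (C−B)/|BC| = (0.6334,0.7739); ey = (-0.7739,0.6334)
P = B + -2.89·ex + 1.89·ey = (0.7015,-0.8301)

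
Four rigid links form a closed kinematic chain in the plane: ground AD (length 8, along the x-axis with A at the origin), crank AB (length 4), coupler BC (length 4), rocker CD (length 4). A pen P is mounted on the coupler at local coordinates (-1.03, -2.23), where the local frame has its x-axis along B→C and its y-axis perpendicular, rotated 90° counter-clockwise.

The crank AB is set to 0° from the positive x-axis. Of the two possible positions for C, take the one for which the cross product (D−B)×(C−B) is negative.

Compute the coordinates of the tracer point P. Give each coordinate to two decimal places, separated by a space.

A=(0,0), D=(8.00,0)
B = A + 4.00·(cos0°, sin0°) = (4.0000, 0.0000)
|BD| = 4.0000
circle(B,4.00) ∩ circle(D,4.00): a=2.0000, h=3.4641
  candidates: C₊=(6.0000,3.4641) cross=13.856; C₋=(6.0000,-3.4641) cross=-13.856
  mode - wants cross < 0 → take C=(6.0000,-3.4641) (cross=-13.856)
ex = (C−B)/|BC| = (0.5000,-0.8660); ey = (0.8660,0.5000)
P = B + -1.03·ex + -2.23·ey = (1.5538,-0.2230)

1.55 -0.22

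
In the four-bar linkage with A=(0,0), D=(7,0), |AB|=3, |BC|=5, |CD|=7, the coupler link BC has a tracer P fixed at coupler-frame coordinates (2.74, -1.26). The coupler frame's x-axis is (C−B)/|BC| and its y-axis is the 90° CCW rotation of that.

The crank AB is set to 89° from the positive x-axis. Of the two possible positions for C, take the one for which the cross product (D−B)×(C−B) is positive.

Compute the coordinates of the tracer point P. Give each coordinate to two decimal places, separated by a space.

2.95 3.82

A=(0,0), D=(7.00,0)
B = A + 3.00·(cos89°, sin89°) = (0.0524, 2.9995)
|BD| = 7.5675
circle(B,5.00) ∩ circle(D,7.00): a=2.1980, h=4.4910
  candidates: C₊=(3.8504,6.2514) cross=33.985; C₋=(0.2902,-1.9948) cross=-33.985
  mode + wants cross > 0 → take C=(3.8504,6.2514) (cross=33.985)
ex = (C−B)/|BC| = (0.7596,0.6504); ey = (-0.6504,0.7596)
P = B + 2.74·ex + -1.26·ey = (2.9532,3.8245)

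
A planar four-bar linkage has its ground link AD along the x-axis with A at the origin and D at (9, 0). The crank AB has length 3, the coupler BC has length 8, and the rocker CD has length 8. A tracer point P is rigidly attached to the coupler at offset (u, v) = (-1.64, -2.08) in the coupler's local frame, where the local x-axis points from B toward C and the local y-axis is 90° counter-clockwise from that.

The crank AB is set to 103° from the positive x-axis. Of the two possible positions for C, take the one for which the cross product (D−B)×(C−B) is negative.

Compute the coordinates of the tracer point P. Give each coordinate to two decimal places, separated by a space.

A=(0,0), D=(9.00,0)
B = A + 3.00·(cos103°, sin103°) = (-0.6749, 2.9231)
|BD| = 10.1068
circle(B,8.00) ∩ circle(D,8.00): a=5.0534, h=6.2019
  candidates: C₊=(5.9563,7.3984) cross=62.681; C₋=(2.3689,-4.4753) cross=-62.681
  mode - wants cross < 0 → take C=(2.3689,-4.4753) (cross=-62.681)
ex = (C−B)/|BC| = (0.3805,-0.9248); ey = (0.9248,0.3805)
P = B + -1.64·ex + -2.08·ey = (-3.2224,3.6484)

-3.22 3.65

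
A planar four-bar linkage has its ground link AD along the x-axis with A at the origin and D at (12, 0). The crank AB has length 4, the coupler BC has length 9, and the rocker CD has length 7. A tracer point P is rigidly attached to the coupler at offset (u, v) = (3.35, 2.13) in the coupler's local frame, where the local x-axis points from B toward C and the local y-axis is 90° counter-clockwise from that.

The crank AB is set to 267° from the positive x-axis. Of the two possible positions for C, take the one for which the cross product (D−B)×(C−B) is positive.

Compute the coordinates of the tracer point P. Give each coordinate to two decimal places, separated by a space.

0.33 -0.06

A=(0,0), D=(12.00,0)
B = A + 4.00·(cos267°, sin267°) = (-0.2093, -3.9945)
|BD| = 12.8462
circle(B,9.00) ∩ circle(D,7.00): a=7.6686, h=4.7109
  candidates: C₊=(5.6142,2.8674) cross=60.517; C₋=(8.5439,-6.0873) cross=-60.517
  mode + wants cross > 0 → take C=(5.6142,2.8674) (cross=60.517)
ex = (C−B)/|BC| = (0.6471,0.7624); ey = (-0.7624,0.6471)
P = B + 3.35·ex + 2.13·ey = (0.3343,-0.0621)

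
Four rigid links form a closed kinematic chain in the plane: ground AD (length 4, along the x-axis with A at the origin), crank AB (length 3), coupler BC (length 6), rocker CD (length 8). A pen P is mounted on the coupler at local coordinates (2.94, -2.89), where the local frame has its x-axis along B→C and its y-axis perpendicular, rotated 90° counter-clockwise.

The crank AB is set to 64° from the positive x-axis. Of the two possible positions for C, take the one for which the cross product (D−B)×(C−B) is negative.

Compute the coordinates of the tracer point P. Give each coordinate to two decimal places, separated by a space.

A=(0,0), D=(4.00,0)
B = A + 3.00·(cos64°, sin64°) = (1.3151, 2.6964)
|BD| = 3.8051
circle(B,6.00) ∩ circle(D,8.00): a=-1.7767, h=5.7309
  candidates: C₊=(4.1225,7.9991) cross=21.807; C₋=(-3.9995,-0.0884) cross=-21.807
  mode - wants cross < 0 → take C=(-3.9995,-0.0884) (cross=-21.807)
ex = (C−B)/|BC| = (-0.8858,-0.4641); ey = (0.4641,-0.8858)
P = B + 2.94·ex + -2.89·ey = (-2.6304,3.8917)

-2.63 3.89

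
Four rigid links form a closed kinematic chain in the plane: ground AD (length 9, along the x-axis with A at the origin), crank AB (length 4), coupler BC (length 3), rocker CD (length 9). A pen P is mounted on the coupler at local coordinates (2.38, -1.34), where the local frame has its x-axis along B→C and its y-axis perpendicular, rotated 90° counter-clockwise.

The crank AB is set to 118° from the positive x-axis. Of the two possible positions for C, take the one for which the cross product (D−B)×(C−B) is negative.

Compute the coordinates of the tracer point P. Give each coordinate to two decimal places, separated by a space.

-1.33 0.86

A=(0,0), D=(9.00,0)
B = A + 4.00·(cos118°, sin118°) = (-1.8779, 3.5318)
|BD| = 11.4369
circle(B,3.00) ∩ circle(D,9.00): a=2.5707, h=1.5464
  candidates: C₊=(1.0447,4.2088) cross=17.686; C₋=(0.0896,1.2671) cross=-17.686
  mode - wants cross < 0 → take C=(0.0896,1.2671) (cross=-17.686)
ex = (C−B)/|BC| = (0.6558,-0.7549); ey = (0.7549,0.6558)
P = B + 2.38·ex + -1.34·ey = (-1.3285,0.8563)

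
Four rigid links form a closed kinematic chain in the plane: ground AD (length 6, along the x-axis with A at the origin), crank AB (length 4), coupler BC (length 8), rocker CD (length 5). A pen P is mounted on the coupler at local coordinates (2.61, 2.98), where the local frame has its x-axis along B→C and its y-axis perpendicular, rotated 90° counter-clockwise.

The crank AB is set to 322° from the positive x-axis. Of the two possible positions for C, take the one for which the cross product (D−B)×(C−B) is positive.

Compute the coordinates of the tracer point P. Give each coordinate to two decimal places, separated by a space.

1.31 1.05

A=(0,0), D=(6.00,0)
B = A + 4.00·(cos322°, sin322°) = (3.1520, -2.4626)
|BD| = 3.7650
circle(B,8.00) ∩ circle(D,5.00): a=7.0618, h=3.7592
  candidates: C₊=(6.0349,4.9999) cross=14.154; C₋=(10.9525,-0.6872) cross=-14.154
  mode + wants cross > 0 → take C=(6.0349,4.9999) (cross=14.154)
ex = (C−B)/|BC| = (0.3604,0.9328); ey = (-0.9328,0.3604)
P = B + 2.61·ex + 2.98·ey = (1.3128,1.0459)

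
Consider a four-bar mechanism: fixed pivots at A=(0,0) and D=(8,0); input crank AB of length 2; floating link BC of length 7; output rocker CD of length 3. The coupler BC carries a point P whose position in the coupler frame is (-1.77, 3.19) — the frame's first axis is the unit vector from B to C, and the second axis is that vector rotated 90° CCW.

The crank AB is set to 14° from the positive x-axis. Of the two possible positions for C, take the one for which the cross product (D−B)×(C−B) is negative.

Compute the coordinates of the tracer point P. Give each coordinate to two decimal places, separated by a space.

1.99 4.13

A=(0,0), D=(8.00,0)
B = A + 2.00·(cos14°, sin14°) = (1.9406, 0.4838)
|BD| = 6.0787
circle(B,7.00) ∩ circle(D,3.00): a=6.3295, h=2.9895
  candidates: C₊=(8.4880,2.9600) cross=18.172; C₋=(8.0121,-3.0000) cross=-18.172
  mode - wants cross < 0 → take C=(8.0121,-3.0000) (cross=-18.172)
ex = (C−B)/|BC| = (0.8674,-0.4977); ey = (0.4977,0.8674)
P = B + -1.77·ex + 3.19·ey = (1.9930,4.1316)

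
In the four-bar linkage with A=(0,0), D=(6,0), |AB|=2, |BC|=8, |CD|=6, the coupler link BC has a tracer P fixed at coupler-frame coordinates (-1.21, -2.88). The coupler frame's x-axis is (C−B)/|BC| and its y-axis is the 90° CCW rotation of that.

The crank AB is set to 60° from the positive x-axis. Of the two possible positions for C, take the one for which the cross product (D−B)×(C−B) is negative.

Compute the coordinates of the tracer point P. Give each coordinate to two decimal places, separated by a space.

-2.12 1.76

A=(0,0), D=(6.00,0)
B = A + 2.00·(cos60°, sin60°) = (1.0000, 1.7321)
|BD| = 5.2915
circle(B,8.00) ∩ circle(D,6.00): a=5.2915, h=6.0000
  candidates: C₊=(7.9640,5.6695) cross=31.749; C₋=(4.0360,-5.6695) cross=-31.749
  mode - wants cross < 0 → take C=(4.0360,-5.6695) (cross=-31.749)
ex = (C−B)/|BC| = (0.3795,-0.9252); ey = (0.9252,0.3795)
P = B + -1.21·ex + -2.88·ey = (-2.1237,1.7586)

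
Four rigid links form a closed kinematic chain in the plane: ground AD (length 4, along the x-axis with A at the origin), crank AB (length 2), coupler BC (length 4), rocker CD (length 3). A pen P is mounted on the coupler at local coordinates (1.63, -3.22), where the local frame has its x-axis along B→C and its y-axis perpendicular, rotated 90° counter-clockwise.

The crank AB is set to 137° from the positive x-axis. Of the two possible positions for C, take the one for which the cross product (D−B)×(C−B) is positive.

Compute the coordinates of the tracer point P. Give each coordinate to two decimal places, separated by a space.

1.03 -1.25

A=(0,0), D=(4.00,0)
B = A + 2.00·(cos137°, sin137°) = (-1.4627, 1.3640)
|BD| = 5.6304
circle(B,4.00) ∩ circle(D,3.00): a=3.4368, h=2.0465
  candidates: C₊=(2.3675,2.5169) cross=11.523; C₋=(1.3760,-1.4541) cross=-11.523
  mode + wants cross > 0 → take C=(2.3675,2.5169) (cross=11.523)
ex = (C−B)/|BC| = (0.9576,0.2882); ey = (-0.2882,0.9576)
P = B + 1.63·ex + -3.22·ey = (1.0262,-1.2495)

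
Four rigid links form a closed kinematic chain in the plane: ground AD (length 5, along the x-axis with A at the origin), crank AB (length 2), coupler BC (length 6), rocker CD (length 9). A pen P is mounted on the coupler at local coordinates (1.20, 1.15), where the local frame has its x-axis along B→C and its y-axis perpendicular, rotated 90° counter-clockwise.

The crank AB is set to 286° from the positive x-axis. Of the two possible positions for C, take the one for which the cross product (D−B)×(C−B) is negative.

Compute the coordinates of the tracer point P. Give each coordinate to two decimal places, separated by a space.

1.74 -3.09

A=(0,0), D=(5.00,0)
B = A + 2.00·(cos286°, sin286°) = (0.5513, -1.9225)
|BD| = 4.8464
circle(B,6.00) ∩ circle(D,9.00): a=-2.2195, h=5.5744
  candidates: C₊=(-3.6974,2.3141) cross=27.016; C₋=(0.7252,-7.9200) cross=-27.016
  mode - wants cross < 0 → take C=(0.7252,-7.9200) (cross=-27.016)
ex = (C−B)/|BC| = (0.0290,-0.9996); ey = (0.9996,0.0290)
P = B + 1.20·ex + 1.15·ey = (1.7356,-3.0887)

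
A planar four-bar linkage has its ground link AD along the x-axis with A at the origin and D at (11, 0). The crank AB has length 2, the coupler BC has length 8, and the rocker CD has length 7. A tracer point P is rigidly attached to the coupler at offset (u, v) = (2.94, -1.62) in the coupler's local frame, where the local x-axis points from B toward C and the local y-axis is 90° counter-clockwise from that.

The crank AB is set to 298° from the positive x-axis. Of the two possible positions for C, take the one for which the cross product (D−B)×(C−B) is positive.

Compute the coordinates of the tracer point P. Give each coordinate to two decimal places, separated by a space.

A=(0,0), D=(11.00,0)
B = A + 2.00·(cos298°, sin298°) = (0.9389, -1.7659)
|BD| = 10.2149
circle(B,8.00) ∩ circle(D,7.00): a=5.8417, h=5.4658
  candidates: C₊=(5.7477,4.6275) cross=55.832; C₋=(7.6375,-6.1395) cross=-55.832
  mode + wants cross > 0 → take C=(5.7477,4.6275) (cross=55.832)
ex = (C−B)/|BC| = (0.6011,0.7992); ey = (-0.7992,0.6011)
P = B + 2.94·ex + -1.62·ey = (4.0008,-0.3901)

4.00 -0.39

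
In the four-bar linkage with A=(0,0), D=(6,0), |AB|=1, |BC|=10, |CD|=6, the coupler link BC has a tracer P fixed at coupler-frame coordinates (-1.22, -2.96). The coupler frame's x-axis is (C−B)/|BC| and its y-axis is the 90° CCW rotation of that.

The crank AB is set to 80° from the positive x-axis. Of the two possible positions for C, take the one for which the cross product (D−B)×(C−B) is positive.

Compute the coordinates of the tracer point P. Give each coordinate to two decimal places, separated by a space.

A=(0,0), D=(6.00,0)
B = A + 1.00·(cos80°, sin80°) = (0.1736, 0.9848)
|BD| = 5.9090
circle(B,10.00) ∩ circle(D,6.00): a=8.3700, h=5.4721
  candidates: C₊=(9.3385,4.9854) cross=32.334; C₋=(7.5146,-5.8057) cross=-32.334
  mode + wants cross > 0 → take C=(9.3385,4.9854) (cross=32.334)
ex = (C−B)/|BC| = (0.9165,0.4001); ey = (-0.4001,0.9165)
P = B + -1.22·ex + -2.96·ey = (0.2397,-2.2161)

0.24 -2.22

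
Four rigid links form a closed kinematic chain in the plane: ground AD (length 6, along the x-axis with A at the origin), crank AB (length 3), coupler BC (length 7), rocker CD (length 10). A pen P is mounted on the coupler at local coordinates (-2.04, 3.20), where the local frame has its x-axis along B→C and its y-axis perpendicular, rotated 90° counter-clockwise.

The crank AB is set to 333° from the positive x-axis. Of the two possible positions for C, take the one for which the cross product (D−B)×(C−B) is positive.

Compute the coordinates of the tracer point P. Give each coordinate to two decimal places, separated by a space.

A=(0,0), D=(6.00,0)
B = A + 3.00·(cos333°, sin333°) = (2.6730, -1.3620)
|BD| = 3.5950
circle(B,7.00) ∩ circle(D,10.00): a=-5.2958, h=4.5776
  candidates: C₊=(-3.9622,0.8681) cross=16.456; C₋=(-0.4937,-7.6047) cross=-16.456
  mode + wants cross > 0 → take C=(-3.9622,0.8681) (cross=16.456)
ex = (C−B)/|BC| = (-0.9479,0.3186); ey = (-0.3186,-0.9479)
P = B + -2.04·ex + 3.20·ey = (3.5873,-5.0451)

3.59 -5.05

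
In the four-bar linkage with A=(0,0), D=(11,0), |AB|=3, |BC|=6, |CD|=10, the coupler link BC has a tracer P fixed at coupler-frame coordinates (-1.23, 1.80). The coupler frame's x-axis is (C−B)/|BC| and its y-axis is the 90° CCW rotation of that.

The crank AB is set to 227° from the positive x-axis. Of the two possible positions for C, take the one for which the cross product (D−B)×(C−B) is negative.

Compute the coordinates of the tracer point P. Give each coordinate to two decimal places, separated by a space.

A=(0,0), D=(11.00,0)
B = A + 3.00·(cos227°, sin227°) = (-2.0460, -2.1941)
|BD| = 13.2292
circle(B,6.00) ∩ circle(D,10.00): a=4.1957, h=4.2891
  candidates: C₊=(1.3803,2.7315) cross=56.741; C₋=(2.8030,-5.7279) cross=-56.741
  mode - wants cross < 0 → take C=(2.8030,-5.7279) (cross=-56.741)
ex = (C−B)/|BC| = (0.8082,-0.5890); ey = (0.5890,0.8082)
P = B + -1.23·ex + 1.80·ey = (-1.9799,-0.0149)

-1.98 -0.01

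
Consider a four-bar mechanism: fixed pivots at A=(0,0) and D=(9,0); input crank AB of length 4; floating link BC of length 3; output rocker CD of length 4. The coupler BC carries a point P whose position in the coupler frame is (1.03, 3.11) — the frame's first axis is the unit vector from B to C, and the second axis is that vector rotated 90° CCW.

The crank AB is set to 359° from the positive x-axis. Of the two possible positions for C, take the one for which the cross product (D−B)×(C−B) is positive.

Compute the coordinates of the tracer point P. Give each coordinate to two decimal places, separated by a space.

2.09 2.59

A=(0,0), D=(9.00,0)
B = A + 4.00·(cos359°, sin359°) = (3.9994, -0.0698)
|BD| = 5.0011
circle(B,3.00) ∩ circle(D,4.00): a=1.8007, h=2.3995
  candidates: C₊=(5.7664,2.3546) cross=12.000; C₋=(5.8334,-2.4439) cross=-12.000
  mode + wants cross > 0 → take C=(5.7664,2.3546) (cross=12.000)
ex = (C−B)/|BC| = (0.5890,0.8081); ey = (-0.8081,0.5890)
P = B + 1.03·ex + 3.11·ey = (2.0928,2.5944)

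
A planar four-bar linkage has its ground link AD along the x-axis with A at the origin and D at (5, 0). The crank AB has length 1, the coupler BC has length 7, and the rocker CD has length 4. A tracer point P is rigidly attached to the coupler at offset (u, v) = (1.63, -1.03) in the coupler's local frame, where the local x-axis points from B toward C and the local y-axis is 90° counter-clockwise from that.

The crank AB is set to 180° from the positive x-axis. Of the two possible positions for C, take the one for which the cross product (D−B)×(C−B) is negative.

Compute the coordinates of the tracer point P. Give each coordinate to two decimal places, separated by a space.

-0.25 -1.78

A=(0,0), D=(5.00,0)
B = A + 1.00·(cos180°, sin180°) = (-1.0000, 0.0000)
|BD| = 6.0000
circle(B,7.00) ∩ circle(D,4.00): a=5.7500, h=3.9922
  candidates: C₊=(4.7500,3.9922) cross=23.953; C₋=(4.7500,-3.9922) cross=-23.953
  mode - wants cross < 0 → take C=(4.7500,-3.9922) (cross=-23.953)
ex = (C−B)/|BC| = (0.8214,-0.5703); ey = (0.5703,0.8214)
P = B + 1.63·ex + -1.03·ey = (-0.2485,-1.7757)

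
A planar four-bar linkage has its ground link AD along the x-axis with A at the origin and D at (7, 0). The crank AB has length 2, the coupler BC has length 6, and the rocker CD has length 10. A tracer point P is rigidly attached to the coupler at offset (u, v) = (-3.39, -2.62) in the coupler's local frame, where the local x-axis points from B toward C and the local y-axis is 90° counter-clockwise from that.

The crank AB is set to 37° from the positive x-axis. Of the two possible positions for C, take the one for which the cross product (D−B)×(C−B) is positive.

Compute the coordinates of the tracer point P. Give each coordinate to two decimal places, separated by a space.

5.12 -1.24

A=(0,0), D=(7.00,0)
B = A + 2.00·(cos37°, sin37°) = (1.5973, 1.2036)
|BD| = 5.5352
circle(B,6.00) ∩ circle(D,10.00): a=-3.0136, h=5.1883
  candidates: C₊=(-0.2160,6.9231) cross=28.718; C₋=(-2.4724,-3.2052) cross=-28.718
  mode + wants cross > 0 → take C=(-0.2160,6.9231) (cross=28.718)
ex = (C−B)/|BC| = (-0.3022,0.9532); ey = (-0.9532,-0.3022)
P = B + -3.39·ex + -2.62·ey = (5.1193,-1.2360)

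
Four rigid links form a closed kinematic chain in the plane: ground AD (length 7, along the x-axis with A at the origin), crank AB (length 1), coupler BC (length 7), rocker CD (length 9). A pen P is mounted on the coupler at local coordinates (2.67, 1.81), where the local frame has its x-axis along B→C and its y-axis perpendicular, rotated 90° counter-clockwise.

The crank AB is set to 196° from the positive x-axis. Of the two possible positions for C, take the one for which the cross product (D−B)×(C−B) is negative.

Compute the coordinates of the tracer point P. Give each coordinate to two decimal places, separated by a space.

1.60 -2.24

A=(0,0), D=(7.00,0)
B = A + 1.00·(cos196°, sin196°) = (-0.9613, -0.2756)
|BD| = 7.9660
circle(B,7.00) ∩ circle(D,9.00): a=1.9745, h=6.7158
  candidates: C₊=(0.7797,6.5044) cross=53.498; C₋=(1.2444,-6.9191) cross=-53.498
  mode - wants cross < 0 → take C=(1.2444,-6.9191) (cross=-53.498)
ex = (C−B)/|BC| = (0.3151,-0.9491); ey = (0.9491,0.3151)
P = B + 2.67·ex + 1.81·ey = (1.5978,-2.2393)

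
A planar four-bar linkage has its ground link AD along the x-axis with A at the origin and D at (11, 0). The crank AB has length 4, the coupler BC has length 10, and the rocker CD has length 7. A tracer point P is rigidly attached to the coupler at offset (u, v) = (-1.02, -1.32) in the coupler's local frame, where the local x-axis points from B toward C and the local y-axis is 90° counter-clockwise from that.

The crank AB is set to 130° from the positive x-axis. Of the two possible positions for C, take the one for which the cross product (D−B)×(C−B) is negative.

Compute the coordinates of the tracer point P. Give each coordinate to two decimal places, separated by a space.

A=(0,0), D=(11.00,0)
B = A + 4.00·(cos130°, sin130°) = (-2.5712, 3.0642)
|BD| = 13.9128
circle(B,10.00) ∩ circle(D,7.00): a=8.7892, h=4.7696
  candidates: C₊=(7.0527,5.7809) cross=66.359; C₋=(4.9518,-3.5241) cross=-66.359
  mode - wants cross < 0 → take C=(4.9518,-3.5241) (cross=-66.359)
ex = (C−B)/|BC| = (0.7523,-0.6588); ey = (0.6588,0.7523)
P = B + -1.02·ex + -1.32·ey = (-4.2081,2.7432)

-4.21 2.74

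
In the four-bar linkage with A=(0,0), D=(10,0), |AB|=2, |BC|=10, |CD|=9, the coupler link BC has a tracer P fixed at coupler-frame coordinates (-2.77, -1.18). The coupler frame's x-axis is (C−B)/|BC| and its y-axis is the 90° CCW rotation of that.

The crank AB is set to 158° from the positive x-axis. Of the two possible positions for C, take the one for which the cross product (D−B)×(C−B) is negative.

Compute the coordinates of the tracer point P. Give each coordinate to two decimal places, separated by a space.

A=(0,0), D=(10.00,0)
B = A + 2.00·(cos158°, sin158°) = (-1.8544, 0.7492)
|BD| = 11.8780
circle(B,10.00) ∩ circle(D,9.00): a=6.7388, h=7.3884
  candidates: C₊=(5.3370,7.6978) cross=87.760; C₋=(4.4050,-7.0495) cross=-87.760
  mode - wants cross < 0 → take C=(4.4050,-7.0495) (cross=-87.760)
ex = (C−B)/|BC| = (0.6259,-0.7799); ey = (0.7799,0.6259)
P = B + -2.77·ex + -1.18·ey = (-4.5085,2.1709)

-4.51 2.17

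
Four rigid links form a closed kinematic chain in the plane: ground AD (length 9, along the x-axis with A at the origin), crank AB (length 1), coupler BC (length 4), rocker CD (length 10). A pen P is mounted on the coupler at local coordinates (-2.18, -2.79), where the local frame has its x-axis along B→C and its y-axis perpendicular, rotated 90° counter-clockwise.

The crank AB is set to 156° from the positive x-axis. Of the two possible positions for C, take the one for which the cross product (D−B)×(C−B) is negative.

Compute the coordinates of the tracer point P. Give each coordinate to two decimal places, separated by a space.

-3.98 2.17

A=(0,0), D=(9.00,0)
B = A + 1.00·(cos156°, sin156°) = (-0.9135, 0.4067)
|BD| = 9.9219
circle(B,4.00) ∩ circle(D,10.00): a=0.7279, h=3.9332
  candidates: C₊=(-0.0250,4.3068) cross=39.025; C₋=(-0.3475,-3.5530) cross=-39.025
  mode - wants cross < 0 → take C=(-0.3475,-3.5530) (cross=-39.025)
ex = (C−B)/|BC| = (0.1415,-0.9899); ey = (0.9899,0.1415)
P = B + -2.18·ex + -2.79·ey = (-3.9840,2.1700)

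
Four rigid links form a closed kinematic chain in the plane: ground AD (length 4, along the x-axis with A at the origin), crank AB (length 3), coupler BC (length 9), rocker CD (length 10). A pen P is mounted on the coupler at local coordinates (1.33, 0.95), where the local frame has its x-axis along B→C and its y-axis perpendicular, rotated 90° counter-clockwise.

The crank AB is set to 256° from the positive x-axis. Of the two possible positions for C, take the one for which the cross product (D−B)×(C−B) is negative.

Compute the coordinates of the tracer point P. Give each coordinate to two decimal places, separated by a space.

0.85 -3.36

A=(0,0), D=(4.00,0)
B = A + 3.00·(cos256°, sin256°) = (-0.7258, -2.9109)
|BD| = 5.5503
circle(B,9.00) ∩ circle(D,10.00): a=1.0636, h=8.9369
  candidates: C₊=(-4.5072,5.2562) cross=49.603; C₋=(4.8668,-9.9624) cross=-49.603
  mode - wants cross < 0 → take C=(4.8668,-9.9624) (cross=-49.603)
ex = (C−B)/|BC| = (0.6214,-0.7835); ey = (0.7835,0.6214)
P = B + 1.33·ex + 0.95·ey = (0.8450,-3.3626)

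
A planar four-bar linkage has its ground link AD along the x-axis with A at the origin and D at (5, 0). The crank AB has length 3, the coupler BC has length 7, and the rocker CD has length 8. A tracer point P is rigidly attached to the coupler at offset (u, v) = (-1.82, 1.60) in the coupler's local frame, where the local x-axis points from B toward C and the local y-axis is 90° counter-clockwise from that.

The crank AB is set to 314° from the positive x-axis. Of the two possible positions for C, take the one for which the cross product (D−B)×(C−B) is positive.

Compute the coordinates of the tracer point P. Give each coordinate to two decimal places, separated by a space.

1.97 -4.58

A=(0,0), D=(5.00,0)
B = A + 3.00·(cos314°, sin314°) = (2.0840, -2.1580)
|BD| = 3.6277
circle(B,7.00) ∩ circle(D,8.00): a=-0.2536, h=6.9954
  candidates: C₊=(-2.2812,3.3142) cross=25.377; C₋=(6.0415,-7.9319) cross=-25.377
  mode + wants cross > 0 → take C=(-2.2812,3.3142) (cross=25.377)
ex = (C−B)/|BC| = (-0.6236,0.7817); ey = (-0.7817,-0.6236)
P = B + -1.82·ex + 1.60·ey = (1.9681,-4.5786)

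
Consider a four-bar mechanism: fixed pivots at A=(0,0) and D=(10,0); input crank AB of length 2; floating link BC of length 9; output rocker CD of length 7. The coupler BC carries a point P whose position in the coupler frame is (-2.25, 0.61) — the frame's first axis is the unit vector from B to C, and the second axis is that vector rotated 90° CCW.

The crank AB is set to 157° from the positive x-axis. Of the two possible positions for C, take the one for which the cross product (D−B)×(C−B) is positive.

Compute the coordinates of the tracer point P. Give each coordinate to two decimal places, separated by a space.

A=(0,0), D=(10.00,0)
B = A + 2.00·(cos157°, sin157°) = (-1.8410, 0.7815)
|BD| = 11.8668
circle(B,9.00) ∩ circle(D,7.00): a=7.2817, h=5.2893
  candidates: C₊=(5.7732,5.5798) cross=62.767; C₋=(5.0766,-4.9759) cross=-62.767
  mode + wants cross > 0 → take C=(5.7732,5.5798) (cross=62.767)
ex = (C−B)/|BC| = (0.8460,0.5331); ey = (-0.5331,0.8460)
P = B + -2.25·ex + 0.61·ey = (-4.0698,0.0980)

-4.07 0.10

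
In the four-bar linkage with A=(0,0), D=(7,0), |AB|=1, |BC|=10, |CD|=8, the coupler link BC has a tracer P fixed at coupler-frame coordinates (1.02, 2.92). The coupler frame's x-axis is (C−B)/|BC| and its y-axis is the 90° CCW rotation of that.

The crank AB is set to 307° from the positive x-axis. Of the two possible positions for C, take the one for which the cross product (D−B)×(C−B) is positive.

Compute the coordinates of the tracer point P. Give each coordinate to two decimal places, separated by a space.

-1.42 1.54

A=(0,0), D=(7.00,0)
B = A + 1.00·(cos307°, sin307°) = (0.6018, -0.7986)
|BD| = 6.4478
circle(B,10.00) ∩ circle(D,8.00): a=6.0156, h=7.9883
  candidates: C₊=(5.5816,7.8733) cross=51.507; C₋=(7.5605,-7.9803) cross=-51.507
  mode + wants cross > 0 → take C=(5.5816,7.8733) (cross=51.507)
ex = (C−B)/|BC| = (0.4980,0.8672); ey = (-0.8672,0.4980)
P = B + 1.02·ex + 2.92·ey = (-1.4224,1.5400)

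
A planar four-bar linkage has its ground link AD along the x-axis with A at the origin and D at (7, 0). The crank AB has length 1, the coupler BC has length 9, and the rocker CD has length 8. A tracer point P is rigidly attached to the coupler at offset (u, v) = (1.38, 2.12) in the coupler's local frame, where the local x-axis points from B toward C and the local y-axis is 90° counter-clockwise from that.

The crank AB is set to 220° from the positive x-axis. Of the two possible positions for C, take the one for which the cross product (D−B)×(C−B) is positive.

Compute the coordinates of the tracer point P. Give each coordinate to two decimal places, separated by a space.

A=(0,0), D=(7.00,0)
B = A + 1.00·(cos220°, sin220°) = (-0.7660, -0.6428)
|BD| = 7.7926
circle(B,9.00) ∩ circle(D,8.00): a=4.9871, h=7.4919
  candidates: C₊=(3.5861,7.2350) cross=58.382; C₋=(4.8220,-7.6978) cross=-58.382
  mode + wants cross > 0 → take C=(3.5861,7.2350) (cross=58.382)
ex = (C−B)/|BC| = (0.4836,0.8753); ey = (-0.8753,0.4836)
P = B + 1.38·ex + 2.12·ey = (-1.9544,1.5903)

-1.95 1.59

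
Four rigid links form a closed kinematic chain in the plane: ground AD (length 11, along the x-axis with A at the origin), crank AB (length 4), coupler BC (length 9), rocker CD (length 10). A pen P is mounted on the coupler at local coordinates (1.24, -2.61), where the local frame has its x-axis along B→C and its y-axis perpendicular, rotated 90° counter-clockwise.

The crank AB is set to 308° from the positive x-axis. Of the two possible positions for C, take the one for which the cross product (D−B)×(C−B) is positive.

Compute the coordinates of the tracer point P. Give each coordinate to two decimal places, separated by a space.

5.13 -2.03

A=(0,0), D=(11.00,0)
B = A + 4.00·(cos308°, sin308°) = (2.4626, -3.1520)
|BD| = 9.1006
circle(B,9.00) ∩ circle(D,10.00): a=3.5064, h=8.2888
  candidates: C₊=(2.8812,5.8382) cross=75.434; C₋=(8.6229,-9.7134) cross=-75.434
  mode + wants cross > 0 → take C=(2.8812,5.8382) (cross=75.434)
ex = (C−B)/|BC| = (0.0465,0.9989); ey = (-0.9989,0.0465)
P = B + 1.24·ex + -2.61·ey = (5.1275,-2.0348)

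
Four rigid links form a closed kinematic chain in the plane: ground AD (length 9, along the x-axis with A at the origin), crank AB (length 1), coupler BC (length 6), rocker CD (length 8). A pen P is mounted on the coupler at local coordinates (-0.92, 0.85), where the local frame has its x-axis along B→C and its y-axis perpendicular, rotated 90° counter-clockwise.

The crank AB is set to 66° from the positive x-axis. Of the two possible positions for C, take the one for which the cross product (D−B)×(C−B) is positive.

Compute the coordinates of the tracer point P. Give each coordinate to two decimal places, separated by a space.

-0.81 0.60

A=(0,0), D=(9.00,0)
B = A + 1.00·(cos66°, sin66°) = (0.4067, 0.9135)
|BD| = 8.6417
circle(B,6.00) ∩ circle(D,8.00): a=2.7008, h=5.3578
  candidates: C₊=(3.6588,5.9558) cross=46.300; C₋=(2.5260,-4.6997) cross=-46.300
  mode + wants cross > 0 → take C=(3.6588,5.9558) (cross=46.300)
ex = (C−B)/|BC| = (0.5420,0.8404); ey = (-0.8404,0.5420)
P = B + -0.92·ex + 0.85·ey = (-0.8062,0.6011)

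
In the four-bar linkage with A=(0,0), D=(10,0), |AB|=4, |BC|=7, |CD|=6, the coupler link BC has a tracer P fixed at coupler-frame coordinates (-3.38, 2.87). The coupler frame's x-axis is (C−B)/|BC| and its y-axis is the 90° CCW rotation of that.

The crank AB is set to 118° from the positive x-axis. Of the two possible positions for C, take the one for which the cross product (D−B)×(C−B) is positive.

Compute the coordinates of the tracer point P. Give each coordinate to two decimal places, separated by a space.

A=(0,0), D=(10.00,0)
B = A + 4.00·(cos118°, sin118°) = (-1.8779, 3.5318)
|BD| = 12.3918
circle(B,7.00) ∩ circle(D,6.00): a=6.7205, h=1.9584
  candidates: C₊=(5.1220,3.4936) cross=24.268; C₋=(4.0057,-0.2608) cross=-24.268
  mode + wants cross > 0 → take C=(5.1220,3.4936) (cross=24.268)
ex = (C−B)/|BC| = (1.0000,-0.0055); ey = (0.0055,1.0000)
P = B + -3.38·ex + 2.87·ey = (-5.2422,6.4202)

-5.24 6.42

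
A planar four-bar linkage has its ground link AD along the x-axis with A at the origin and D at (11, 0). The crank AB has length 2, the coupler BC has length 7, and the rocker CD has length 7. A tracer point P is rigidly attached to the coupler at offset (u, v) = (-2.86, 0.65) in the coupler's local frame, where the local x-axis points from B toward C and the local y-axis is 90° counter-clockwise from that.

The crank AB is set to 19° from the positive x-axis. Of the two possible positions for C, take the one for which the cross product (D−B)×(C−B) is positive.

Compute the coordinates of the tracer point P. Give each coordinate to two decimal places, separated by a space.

A=(0,0), D=(11.00,0)
B = A + 2.00·(cos19°, sin19°) = (1.8910, 0.6511)
|BD| = 9.1322
circle(B,7.00) ∩ circle(D,7.00): a=4.5661, h=5.3057
  candidates: C₊=(6.8238,5.6178) cross=48.453; C₋=(6.0672,-4.9667) cross=-48.453
  mode + wants cross > 0 → take C=(6.8238,5.6178) (cross=48.453)
ex = (C−B)/|BC| = (0.7047,0.7095); ey = (-0.7095,0.7047)
P = B + -2.86·ex + 0.65·ey = (-0.5855,-0.9201)

-0.59 -0.92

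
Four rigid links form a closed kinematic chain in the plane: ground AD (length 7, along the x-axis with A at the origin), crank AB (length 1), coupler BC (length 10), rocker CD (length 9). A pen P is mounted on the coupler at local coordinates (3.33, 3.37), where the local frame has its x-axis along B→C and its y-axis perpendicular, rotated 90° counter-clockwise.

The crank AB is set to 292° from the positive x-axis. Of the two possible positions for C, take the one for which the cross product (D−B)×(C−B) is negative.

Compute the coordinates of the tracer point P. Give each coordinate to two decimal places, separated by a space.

A=(0,0), D=(7.00,0)
B = A + 1.00·(cos292°, sin292°) = (0.3746, -0.9272)
|BD| = 6.6900
circle(B,10.00) ∩ circle(D,9.00): a=4.7650, h=8.7917
  candidates: C₊=(3.8752,8.4401) cross=58.816; C₋=(6.3121,-8.9737) cross=-58.816
  mode - wants cross < 0 → take C=(6.3121,-8.9737) (cross=-58.816)
ex = (C−B)/|BC| = (0.5938,-0.8046); ey = (0.8046,0.5938)
P = B + 3.33·ex + 3.37·ey = (5.0635,-1.6057)

5.06 -1.61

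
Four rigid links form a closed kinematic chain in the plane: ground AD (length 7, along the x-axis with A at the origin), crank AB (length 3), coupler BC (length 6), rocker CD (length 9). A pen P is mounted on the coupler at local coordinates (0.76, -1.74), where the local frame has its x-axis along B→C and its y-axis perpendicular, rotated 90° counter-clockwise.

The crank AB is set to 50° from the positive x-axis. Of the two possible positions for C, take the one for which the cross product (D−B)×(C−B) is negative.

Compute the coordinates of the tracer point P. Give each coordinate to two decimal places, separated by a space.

0.08 2.72

A=(0,0), D=(7.00,0)
B = A + 3.00·(cos50°, sin50°) = (1.9284, 2.2981)
|BD| = 5.5680
circle(B,6.00) ∩ circle(D,9.00): a=-1.2569, h=5.8669
  candidates: C₊=(3.2050,8.1607) cross=32.667; C₋=(-1.6380,-2.5269) cross=-32.667
  mode - wants cross < 0 → take C=(-1.6380,-2.5269) (cross=-32.667)
ex = (C−B)/|BC| = (-0.5944,-0.8042); ey = (0.8042,-0.5944)
P = B + 0.76·ex + -1.74·ey = (0.0774,2.7212)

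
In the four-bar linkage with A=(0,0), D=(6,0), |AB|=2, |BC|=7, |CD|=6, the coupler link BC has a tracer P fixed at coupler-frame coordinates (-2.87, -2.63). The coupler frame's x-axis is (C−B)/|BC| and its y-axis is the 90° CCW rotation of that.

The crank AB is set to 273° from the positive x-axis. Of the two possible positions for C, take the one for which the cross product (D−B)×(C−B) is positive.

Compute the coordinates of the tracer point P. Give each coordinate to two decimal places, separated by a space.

1.74 -5.53

A=(0,0), D=(6.00,0)
B = A + 2.00·(cos273°, sin273°) = (0.1047, -1.9973)
|BD| = 6.2245
circle(B,7.00) ∩ circle(D,6.00): a=4.1565, h=5.6324
  candidates: C₊=(2.2341,4.6710) cross=35.058; C₋=(5.8487,-5.9981) cross=-35.058
  mode + wants cross > 0 → take C=(2.2341,4.6710) (cross=35.058)
ex = (C−B)/|BC| = (0.3042,0.9526); ey = (-0.9526,0.3042)
P = B + -2.87·ex + -2.63·ey = (1.7370,-5.5313)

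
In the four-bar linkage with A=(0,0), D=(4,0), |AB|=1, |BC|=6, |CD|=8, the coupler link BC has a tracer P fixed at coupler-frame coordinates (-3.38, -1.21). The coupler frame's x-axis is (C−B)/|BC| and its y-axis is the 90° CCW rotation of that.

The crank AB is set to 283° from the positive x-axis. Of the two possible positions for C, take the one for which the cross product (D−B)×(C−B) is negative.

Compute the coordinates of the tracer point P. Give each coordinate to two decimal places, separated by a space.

-0.90 2.43

A=(0,0), D=(4.00,0)
B = A + 1.00·(cos283°, sin283°) = (0.2250, -0.9744)
|BD| = 3.8988
circle(B,6.00) ∩ circle(D,8.00): a=-1.6415, h=5.7711
  candidates: C₊=(-2.8068,4.2034) cross=22.500; C₋=(0.0778,-6.9726) cross=-22.500
  mode - wants cross < 0 → take C=(0.0778,-6.9726) (cross=-22.500)
ex = (C−B)/|BC| = (-0.0245,-0.9997); ey = (0.9997,-0.0245)
P = B + -3.38·ex + -1.21·ey = (-0.9018,2.4343)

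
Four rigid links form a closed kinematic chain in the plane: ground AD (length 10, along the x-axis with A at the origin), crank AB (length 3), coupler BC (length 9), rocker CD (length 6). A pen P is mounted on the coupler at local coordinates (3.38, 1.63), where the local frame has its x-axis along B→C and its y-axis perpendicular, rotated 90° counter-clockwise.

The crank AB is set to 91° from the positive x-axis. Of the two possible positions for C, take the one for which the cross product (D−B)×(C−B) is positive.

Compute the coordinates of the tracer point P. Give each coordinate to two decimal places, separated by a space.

2.65 5.60

A=(0,0), D=(10.00,0)
B = A + 3.00·(cos91°, sin91°) = (-0.0524, 2.9995)
|BD| = 10.4903
circle(B,9.00) ∩ circle(D,6.00): a=7.3900, h=5.1369
  candidates: C₊=(8.4979,5.8089) cross=53.888; C₋=(5.5603,-4.0360) cross=-53.888
  mode + wants cross > 0 → take C=(8.4979,5.8089) (cross=53.888)
ex = (C−B)/|BC| = (0.9500,0.3122); ey = (-0.3122,0.9500)
P = B + 3.38·ex + 1.63·ey = (2.6499,5.6032)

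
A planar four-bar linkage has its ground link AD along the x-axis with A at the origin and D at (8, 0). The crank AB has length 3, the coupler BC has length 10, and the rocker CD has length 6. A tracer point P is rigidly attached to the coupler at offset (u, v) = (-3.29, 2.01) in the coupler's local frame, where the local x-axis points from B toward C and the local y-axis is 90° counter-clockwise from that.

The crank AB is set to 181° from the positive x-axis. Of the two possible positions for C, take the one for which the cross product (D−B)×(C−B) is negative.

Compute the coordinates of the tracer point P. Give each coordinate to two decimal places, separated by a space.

A=(0,0), D=(8.00,0)
B = A + 3.00·(cos181°, sin181°) = (-2.9995, -0.0524)
|BD| = 10.9997
circle(B,10.00) ∩ circle(D,6.00): a=8.4090, h=5.4119
  candidates: C₊=(5.3836,5.3995) cross=59.529; C₋=(5.4351,-5.4242) cross=-59.529
  mode - wants cross < 0 → take C=(5.4351,-5.4242) (cross=-59.529)
ex = (C−B)/|BC| = (0.8435,-0.5372); ey = (0.5372,0.8435)
P = B + -3.29·ex + 2.01·ey = (-4.6948,3.4103)

-4.69 3.41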